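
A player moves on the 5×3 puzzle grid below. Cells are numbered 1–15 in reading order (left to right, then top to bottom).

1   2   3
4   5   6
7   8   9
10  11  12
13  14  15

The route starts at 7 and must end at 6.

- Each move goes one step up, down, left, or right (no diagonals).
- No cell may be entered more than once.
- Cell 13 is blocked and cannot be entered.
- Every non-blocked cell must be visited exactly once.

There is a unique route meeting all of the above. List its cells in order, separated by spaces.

7 10 11 14 15 12 9 8 5 4 1 2 3 6

Need to visit all 14 open cells exactly once, starting at 7 and ending at 6.
Cell 14 has only two open neighbours (11 and 15), so the path must pass straight through it: one of those is the cell it's entered from and the other is where it exits.
Route from 7: down to 10, right to 11, down to 14, right to 15, 2× up (reaching 9), left to 8, up to 5, left to 4, up to 1, 2× right (reaching 3), down to 6 — 13 moves in all.
Check: all 14 open cells covered.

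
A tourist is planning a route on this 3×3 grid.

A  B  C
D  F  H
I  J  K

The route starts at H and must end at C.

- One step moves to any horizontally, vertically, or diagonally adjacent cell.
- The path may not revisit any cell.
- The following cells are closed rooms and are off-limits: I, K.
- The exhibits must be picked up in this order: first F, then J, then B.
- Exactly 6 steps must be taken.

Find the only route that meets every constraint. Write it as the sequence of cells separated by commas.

The waypoints must appear in the order F, J, B, with no cell reused.
Route from H: left to F, down to J, up-left to D, up to A, 2× right (reaching C) — 6 moves in all.
Check: order respected (F at step 1, J at step 2, B at step 5); 6 moves as required.

H, F, J, D, A, B, C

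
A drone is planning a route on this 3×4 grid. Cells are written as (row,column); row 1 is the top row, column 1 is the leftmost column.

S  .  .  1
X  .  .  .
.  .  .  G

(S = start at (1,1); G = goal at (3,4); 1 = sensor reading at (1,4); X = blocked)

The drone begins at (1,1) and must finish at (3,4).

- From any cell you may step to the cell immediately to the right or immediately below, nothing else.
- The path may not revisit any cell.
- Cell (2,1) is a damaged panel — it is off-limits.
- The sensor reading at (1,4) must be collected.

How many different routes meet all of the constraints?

1

A right/down-only route from (1,1) to (3,4) makes exactly 2 down-moves and 3 right-moves in some order.
With no other constraints that would be C(5,2) = 10 routes.
Split at (1,4) and multiply the segment counts (each segment already excludes blocked cells): (1,1)→(1,4): 1; (1,4)→(3,4): 1; product = 1.
That gives 1 route.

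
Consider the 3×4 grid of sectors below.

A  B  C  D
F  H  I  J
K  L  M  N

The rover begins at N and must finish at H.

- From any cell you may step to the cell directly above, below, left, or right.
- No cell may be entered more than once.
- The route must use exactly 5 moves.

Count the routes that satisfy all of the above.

Need simple routes of exactly 5 moves from N to H (Manhattan distance 3, so 1 moves are spent on a detour and 1 undoing it).
Enumerating: N J D C I H | N J D C B H | N J I C B H | N J I M L H | N M I C B H | N M L K F H.
That gives 6 routes.

6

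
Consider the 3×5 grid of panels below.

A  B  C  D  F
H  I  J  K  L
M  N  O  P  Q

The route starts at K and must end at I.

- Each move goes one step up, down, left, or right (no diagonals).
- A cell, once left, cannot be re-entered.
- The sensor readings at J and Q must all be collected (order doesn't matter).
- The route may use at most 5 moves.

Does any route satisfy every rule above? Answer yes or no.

no

Even ignoring the no-revisit rule, getting from K to I, taking the cheapest ordering K → Q → J → I needs at least 2 + 3 + 1 = 6 moves (Manhattan distance per leg), which exceeds the 5-move limit.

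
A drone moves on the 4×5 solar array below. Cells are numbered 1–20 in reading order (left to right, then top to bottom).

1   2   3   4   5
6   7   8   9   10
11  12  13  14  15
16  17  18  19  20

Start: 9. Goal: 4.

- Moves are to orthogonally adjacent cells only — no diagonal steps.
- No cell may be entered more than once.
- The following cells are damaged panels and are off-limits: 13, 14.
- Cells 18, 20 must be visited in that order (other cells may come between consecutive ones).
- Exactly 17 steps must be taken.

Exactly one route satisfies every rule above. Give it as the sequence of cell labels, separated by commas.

The waypoints must appear in the order 18, 20, with no cell reused.
Route from 9: left to 8, up to 3, 2× left (reaching 1), down to 6, right to 7, down to 12, left to 11, down to 16, 4× right (reaching 20), 3× up (reaching 5), left to 4 — 17 moves in all.
Check: order respected (18 at step 11, 20 at step 13); 17 moves as required.

9, 8, 3, 2, 1, 6, 7, 12, 11, 16, 17, 18, 19, 20, 15, 10, 5, 4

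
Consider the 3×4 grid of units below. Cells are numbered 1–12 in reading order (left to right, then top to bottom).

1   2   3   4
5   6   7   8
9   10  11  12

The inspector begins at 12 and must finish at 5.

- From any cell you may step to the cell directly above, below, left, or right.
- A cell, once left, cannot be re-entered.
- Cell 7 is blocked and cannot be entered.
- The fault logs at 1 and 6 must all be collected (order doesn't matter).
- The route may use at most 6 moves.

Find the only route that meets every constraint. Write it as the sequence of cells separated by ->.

Any route must reach 1 and 6 and still end at 5 within 6 moves, so the order of the required stops is forced.
Route from 12: 2× left (reaching 10), 2× up (reaching 2), left to 1, down to 5 — 6 moves in all.
Check: all required cells visited; 6 ≤ 6 moves.

12 -> 11 -> 10 -> 6 -> 2 -> 1 -> 5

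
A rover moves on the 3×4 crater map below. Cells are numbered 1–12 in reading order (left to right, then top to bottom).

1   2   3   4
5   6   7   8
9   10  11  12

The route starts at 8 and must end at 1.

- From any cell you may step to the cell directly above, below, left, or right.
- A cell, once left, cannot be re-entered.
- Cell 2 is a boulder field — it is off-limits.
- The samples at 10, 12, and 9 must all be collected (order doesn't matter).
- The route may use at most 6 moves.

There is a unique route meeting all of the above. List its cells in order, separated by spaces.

Any route must reach 10, 12, and 9 and still end at 1 within 6 moves, so the order of the required stops is forced.
Route from 8: down 1 to 12, left 3 to 9, up 2 to 1 — 6 moves in all.
Check: all required cells visited; 6 ≤ 6 moves.

8 12 11 10 9 5 1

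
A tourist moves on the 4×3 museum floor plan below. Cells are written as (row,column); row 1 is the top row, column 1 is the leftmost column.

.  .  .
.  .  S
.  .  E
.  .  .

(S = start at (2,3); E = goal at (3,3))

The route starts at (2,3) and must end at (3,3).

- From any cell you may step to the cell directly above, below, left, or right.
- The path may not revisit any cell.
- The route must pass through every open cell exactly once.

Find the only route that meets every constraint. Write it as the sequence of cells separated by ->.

Need to visit all 12 open cells exactly once, starting at (2,3) and ending at (3,3).
Cell (4,1) has only two open neighbours ((3,1) and (4,2)), so the path must pass straight through it: one of those is the cell it's entered from and the other is where it exits.
Route from (2,3): up to (1,3), 2× left (reaching (1,1)), down to (2,1), right to (2,2), down to (3,2), left to (3,1), down to (4,1), 2× right (reaching (4,3)), up to (3,3) — 11 moves in all.
Check: all 12 open cells covered.

(2,3) -> (1,3) -> (1,2) -> (1,1) -> (2,1) -> (2,2) -> (3,2) -> (3,1) -> (4,1) -> (4,2) -> (4,3) -> (3,3)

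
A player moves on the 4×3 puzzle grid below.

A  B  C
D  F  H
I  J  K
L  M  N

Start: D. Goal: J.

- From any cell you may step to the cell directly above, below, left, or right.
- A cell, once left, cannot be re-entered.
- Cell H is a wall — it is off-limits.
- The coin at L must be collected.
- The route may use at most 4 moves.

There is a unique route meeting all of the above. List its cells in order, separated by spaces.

D I L M J

The 4-move cap with required stops at L leaves no slack for detours.
Route from D: down 2 to L, right 1 to M, up 1 to J — 4 moves in all.
Check: all required cells visited; 4 ≤ 4 moves.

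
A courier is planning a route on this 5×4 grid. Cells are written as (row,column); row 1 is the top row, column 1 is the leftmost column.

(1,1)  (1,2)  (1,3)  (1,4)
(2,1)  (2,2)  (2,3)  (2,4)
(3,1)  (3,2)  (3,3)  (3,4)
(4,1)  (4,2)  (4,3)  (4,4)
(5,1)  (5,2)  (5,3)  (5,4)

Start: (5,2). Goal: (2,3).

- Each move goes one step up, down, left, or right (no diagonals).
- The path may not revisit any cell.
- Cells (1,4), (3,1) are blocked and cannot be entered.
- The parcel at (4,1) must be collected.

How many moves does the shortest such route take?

6

Any route passes through (4,1) somewhere between (5,2) and (2,3). Summing Manhattan distances along the two legs ((5,2) → (4,1) → (2,3)) gives a lower bound of 2 + 4 = 6 moves.
A route of 6 moves achieves this: (5,2) → (5,1) → (4,1) → (4,2) → (3,2) → (2,2) → (2,3).
Since 6 matches the lower bound, it is optimal.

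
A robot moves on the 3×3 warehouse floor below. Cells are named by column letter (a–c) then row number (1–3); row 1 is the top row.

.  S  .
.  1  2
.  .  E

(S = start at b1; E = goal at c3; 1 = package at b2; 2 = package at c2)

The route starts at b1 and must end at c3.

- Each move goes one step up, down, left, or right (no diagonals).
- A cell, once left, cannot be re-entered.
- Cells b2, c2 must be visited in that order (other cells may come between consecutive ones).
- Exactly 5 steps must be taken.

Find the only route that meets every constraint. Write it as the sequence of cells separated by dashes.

b1 - a1 - a2 - b2 - c2 - c3

The waypoints must appear in the order b2, c2, with no cell reused.
Route from b1: left 1 to a1, down 1 to a2, right 2 to c2, down 1 to c3 — 5 moves in all.
Check: order respected (1 at step 3, 2 at step 4); 5 moves as required.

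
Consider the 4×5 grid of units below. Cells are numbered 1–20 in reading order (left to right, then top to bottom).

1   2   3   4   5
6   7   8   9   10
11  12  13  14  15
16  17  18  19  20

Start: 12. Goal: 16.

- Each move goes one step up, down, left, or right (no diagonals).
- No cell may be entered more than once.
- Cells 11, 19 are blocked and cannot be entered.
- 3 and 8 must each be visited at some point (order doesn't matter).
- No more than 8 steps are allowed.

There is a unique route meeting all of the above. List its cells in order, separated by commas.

12, 7, 2, 3, 8, 13, 18, 17, 16

The 8-move cap with required stops at 3, 8 leaves no slack for detours.
Route from 12: 2× up (reaching 2), right to 3, 3× down (reaching 18), 2× left (reaching 16) — 8 moves in all.
Check: all required cells visited; 8 ≤ 8 moves.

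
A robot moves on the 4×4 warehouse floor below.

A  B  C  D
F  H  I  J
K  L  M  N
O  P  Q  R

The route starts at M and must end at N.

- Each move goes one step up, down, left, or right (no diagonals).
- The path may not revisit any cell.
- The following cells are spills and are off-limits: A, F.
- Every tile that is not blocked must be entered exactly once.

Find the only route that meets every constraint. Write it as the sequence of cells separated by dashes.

Need to visit all 14 open cells exactly once, starting at M and ending at N.
Cell R has only two open neighbours (N and Q), so the path must pass straight through it: one of those is the cell it's entered from and the other is where it exits.
Route from M: up to I, right to J, up to D, 2× left (reaching B), 2× down (reaching L), left to K, down to O, 3× right (reaching R), up to N — 13 moves in all.
Check: all 14 open cells covered.

M - I - J - D - C - B - H - L - K - O - P - Q - R - N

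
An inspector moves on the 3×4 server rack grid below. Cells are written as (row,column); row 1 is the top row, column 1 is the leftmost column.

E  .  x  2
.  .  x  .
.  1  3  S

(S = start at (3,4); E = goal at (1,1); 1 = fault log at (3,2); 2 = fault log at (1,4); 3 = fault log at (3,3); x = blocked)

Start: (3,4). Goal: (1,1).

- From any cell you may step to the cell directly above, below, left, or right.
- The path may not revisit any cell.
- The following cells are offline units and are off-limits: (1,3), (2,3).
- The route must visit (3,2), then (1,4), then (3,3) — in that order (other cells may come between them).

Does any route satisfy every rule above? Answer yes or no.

no

(1,4) must be visited but has only one open neighbour ((2,4)), and it is neither the start nor the goal — the route would have to enter and leave through (2,4), re-entering it.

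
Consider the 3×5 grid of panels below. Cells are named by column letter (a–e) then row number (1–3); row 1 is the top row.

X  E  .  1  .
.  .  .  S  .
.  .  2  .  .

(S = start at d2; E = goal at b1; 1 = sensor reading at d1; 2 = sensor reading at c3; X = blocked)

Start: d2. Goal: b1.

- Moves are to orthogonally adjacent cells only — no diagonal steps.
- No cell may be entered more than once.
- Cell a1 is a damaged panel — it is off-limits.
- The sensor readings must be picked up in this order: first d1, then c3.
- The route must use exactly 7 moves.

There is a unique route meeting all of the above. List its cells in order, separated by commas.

d2, d1, c1, c2, c3, b3, b2, b1

The waypoints must appear in the order d1, c3, with no cell reused.
Route from d2: up 1 to d1, left 1 to c1, down 2 to c3, left 1 to b3, up 2 to b1 — 7 moves in all.
Check: order respected (1 at step 1, 2 at step 4); 7 moves as required.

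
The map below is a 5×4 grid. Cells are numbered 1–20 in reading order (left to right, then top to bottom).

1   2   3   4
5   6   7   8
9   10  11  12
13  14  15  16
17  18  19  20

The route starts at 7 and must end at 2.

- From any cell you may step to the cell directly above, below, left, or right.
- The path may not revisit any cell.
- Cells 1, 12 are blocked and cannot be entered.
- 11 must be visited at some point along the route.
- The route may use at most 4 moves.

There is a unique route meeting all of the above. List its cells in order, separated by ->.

7 -> 11 -> 10 -> 6 -> 2

Any route must reach 11 and still end at 2 within 4 moves, so the order of the required stops is forced.
Route from 7: down to 11, left to 10, 2× up (reaching 2) — 4 moves in all.
Check: all required cells visited; 4 ≤ 4 moves.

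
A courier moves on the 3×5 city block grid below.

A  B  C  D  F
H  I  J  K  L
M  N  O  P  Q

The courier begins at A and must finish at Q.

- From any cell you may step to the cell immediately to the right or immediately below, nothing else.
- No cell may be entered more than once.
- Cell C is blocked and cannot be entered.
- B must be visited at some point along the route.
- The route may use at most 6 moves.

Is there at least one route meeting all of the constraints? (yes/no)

One route that works: A → B → I → N → O → P → Q.

yes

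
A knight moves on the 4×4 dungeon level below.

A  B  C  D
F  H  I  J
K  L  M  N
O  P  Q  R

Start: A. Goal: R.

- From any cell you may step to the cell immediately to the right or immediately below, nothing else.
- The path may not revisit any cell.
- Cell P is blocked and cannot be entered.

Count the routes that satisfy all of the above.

A right/down-only route from A to R makes exactly 3 down-moves and 3 right-moves in some order.
With no other constraints that would be C(6,3) = 20 routes.
Subtract routes through each blocked cell (inclusion–exclusion for overlaps): − through P: 4 → 16.
That gives 16 routes.

16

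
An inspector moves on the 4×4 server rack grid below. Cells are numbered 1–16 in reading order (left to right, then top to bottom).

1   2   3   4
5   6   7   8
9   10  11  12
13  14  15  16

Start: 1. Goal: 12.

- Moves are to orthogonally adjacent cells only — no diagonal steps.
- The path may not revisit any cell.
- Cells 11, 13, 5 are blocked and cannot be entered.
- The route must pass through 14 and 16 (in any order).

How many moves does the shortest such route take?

7

Any route passes through 14 and 16 in some order between 1 and 12. Summing Manhattan distances along each leg and taking the cheapest ordering (1 → 14 → 16 → 12) gives a lower bound of 4 + 2 + 1 = 7 moves.
A route of 7 moves achieves this: 1 → 2 → 6 → 10 → 14 → 15 → 16 → 12.
Since 7 matches the lower bound, it is optimal.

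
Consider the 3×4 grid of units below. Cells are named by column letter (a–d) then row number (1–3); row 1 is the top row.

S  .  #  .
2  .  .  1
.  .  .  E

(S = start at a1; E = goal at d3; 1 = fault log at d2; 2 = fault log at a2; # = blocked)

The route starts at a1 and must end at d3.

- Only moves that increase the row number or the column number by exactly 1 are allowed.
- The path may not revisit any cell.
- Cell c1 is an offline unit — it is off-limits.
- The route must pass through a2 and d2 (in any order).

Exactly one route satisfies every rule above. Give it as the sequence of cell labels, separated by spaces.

Moves only go right or down, so the column and row indices never decrease.
Route from a1: down to a2, 3× right (reaching d2), down to d3 — 5 moves in all.
Check: all required cells visited.

a1 a2 b2 c2 d2 d3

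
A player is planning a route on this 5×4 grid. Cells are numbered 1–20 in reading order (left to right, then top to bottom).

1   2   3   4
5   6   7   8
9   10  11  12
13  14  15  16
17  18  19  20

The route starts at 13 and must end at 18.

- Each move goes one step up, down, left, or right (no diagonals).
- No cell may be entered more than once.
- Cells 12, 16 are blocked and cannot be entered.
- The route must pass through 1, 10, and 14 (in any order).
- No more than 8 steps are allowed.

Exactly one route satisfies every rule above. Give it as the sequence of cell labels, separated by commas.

13, 9, 5, 1, 2, 6, 10, 14, 18

Any route must reach 1, 10, and 14 and still end at 18 within 8 moves, so the order of the required stops is forced.
Route from 13: 3× up (reaching 1), right to 2, 4× down (reaching 18) — 8 moves in all.
Check: all required cells visited; 8 ≤ 8 moves.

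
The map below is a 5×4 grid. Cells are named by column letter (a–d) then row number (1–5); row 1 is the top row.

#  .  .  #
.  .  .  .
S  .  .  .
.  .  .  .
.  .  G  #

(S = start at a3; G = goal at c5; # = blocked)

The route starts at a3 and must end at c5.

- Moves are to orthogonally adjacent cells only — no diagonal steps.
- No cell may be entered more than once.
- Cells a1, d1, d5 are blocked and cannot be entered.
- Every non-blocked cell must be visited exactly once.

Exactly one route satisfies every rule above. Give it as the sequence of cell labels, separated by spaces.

Need to visit all 17 open cells exactly once, starting at a3 and ending at c5.
Cell a5 has only two open neighbours (a4 and b5), so the path must pass straight through it: one of those is the cell it's entered from and the other is where it exits.
Route from a3: up 1 to a2, right 1 to b2, up 1 to b1, right 1 to c1, down 1 to c2, right 1 to d2, down 2 to d4, left 1 to c4, up 1 to c3, left 1 to b3, down 1 to b4, left 1 to a4, down 1 to a5, right 2 to c5 — 16 moves in all.
Check: all 17 open cells covered.

a3 a2 b2 b1 c1 c2 d2 d3 d4 c4 c3 b3 b4 a4 a5 b5 c5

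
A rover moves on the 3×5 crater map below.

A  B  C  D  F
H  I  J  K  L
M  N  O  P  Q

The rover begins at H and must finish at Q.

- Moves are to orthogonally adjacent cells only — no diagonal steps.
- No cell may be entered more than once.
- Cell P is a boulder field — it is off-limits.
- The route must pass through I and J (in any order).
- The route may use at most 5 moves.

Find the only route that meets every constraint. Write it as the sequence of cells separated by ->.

H -> I -> J -> K -> L -> Q

The budget equals the shortest possible length, so every move has to be on a shortest route through the required cells.
Route from H: 4× right (reaching L), down to Q — 5 moves in all.
Check: all required cells visited; 5 ≤ 5 moves.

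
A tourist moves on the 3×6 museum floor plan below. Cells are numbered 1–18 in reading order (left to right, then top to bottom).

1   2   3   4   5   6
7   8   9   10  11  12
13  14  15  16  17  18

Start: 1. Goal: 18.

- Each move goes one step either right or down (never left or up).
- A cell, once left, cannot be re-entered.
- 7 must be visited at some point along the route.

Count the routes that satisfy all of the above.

6

A right/down-only route from 1 to 18 makes exactly 2 down-moves and 5 right-moves in some order.
With no other constraints that would be C(7,2) = 21 routes.
Split at 7 and multiply the segment counts: 1→7: 1; 7→18: 6; product = 6.
That gives 6 routes.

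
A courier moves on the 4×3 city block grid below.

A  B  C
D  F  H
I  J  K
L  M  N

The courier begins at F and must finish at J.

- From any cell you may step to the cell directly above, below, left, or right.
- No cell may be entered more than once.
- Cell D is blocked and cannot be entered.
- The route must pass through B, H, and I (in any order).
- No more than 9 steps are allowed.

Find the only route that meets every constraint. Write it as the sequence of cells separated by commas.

The budget equals the shortest possible length, so every move has to be on a shortest route through the required cells.
Route from F: up to B, right to C, 3× down (reaching N), 2× left (reaching L), up to I, right to J — 9 moves in all.
Check: all required cells visited; 9 ≤ 9 moves.

F, B, C, H, K, N, M, L, I, J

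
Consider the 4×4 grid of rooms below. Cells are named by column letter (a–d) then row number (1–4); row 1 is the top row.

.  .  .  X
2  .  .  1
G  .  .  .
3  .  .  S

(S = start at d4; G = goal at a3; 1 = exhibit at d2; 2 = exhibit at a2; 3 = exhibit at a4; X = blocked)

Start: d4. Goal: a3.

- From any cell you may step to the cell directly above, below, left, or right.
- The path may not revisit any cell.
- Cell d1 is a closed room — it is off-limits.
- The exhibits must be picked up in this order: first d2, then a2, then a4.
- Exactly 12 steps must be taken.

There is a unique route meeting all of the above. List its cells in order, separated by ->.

d4 -> d3 -> d2 -> c2 -> c1 -> b1 -> a1 -> a2 -> b2 -> b3 -> b4 -> a4 -> a3

The waypoints must appear in the order d2, a2, a4, with no cell reused.
Route from d4: up 2 to d2, left 1 to c2, up 1 to c1, left 2 to a1, down 1 to a2, right 1 to b2, down 2 to b4, left 1 to a4, up 1 to a3 — 12 moves in all.
Check: order respected (1 at step 2, 2 at step 7, 3 at step 11); 12 moves as required.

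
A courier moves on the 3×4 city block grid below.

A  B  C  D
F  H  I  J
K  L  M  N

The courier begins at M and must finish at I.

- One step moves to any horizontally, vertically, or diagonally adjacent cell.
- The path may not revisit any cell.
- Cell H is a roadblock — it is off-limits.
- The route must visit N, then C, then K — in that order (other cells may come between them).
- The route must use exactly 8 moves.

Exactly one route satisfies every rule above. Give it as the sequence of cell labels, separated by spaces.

The waypoints must appear in the order N, C, K, with no cell reused.
Route from M: right 1 to N, up 1 to J, up-left 1 to C, left 1 to B, down-left 1 to F, down 1 to K, right 1 to L, up-right 1 to I — 8 moves in all.
Check: order respected (N at step 1, C at step 3, K at step 6); 8 moves as required.

M N J C B F K L I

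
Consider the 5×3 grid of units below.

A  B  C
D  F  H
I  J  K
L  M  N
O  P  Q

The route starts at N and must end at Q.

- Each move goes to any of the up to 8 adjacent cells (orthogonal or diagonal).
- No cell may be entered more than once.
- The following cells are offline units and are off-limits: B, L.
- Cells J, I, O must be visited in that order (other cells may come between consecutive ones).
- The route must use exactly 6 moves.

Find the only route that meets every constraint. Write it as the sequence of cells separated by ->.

N -> J -> I -> M -> O -> P -> Q

The waypoints must appear in the order J, I, O, with no cell reused.
Route from N: up-left to J, left to I, down-right to M, down-left to O, 2× right (reaching Q) — 6 moves in all.
Check: order respected (J at step 1, I at step 2, O at step 4); 6 moves as required.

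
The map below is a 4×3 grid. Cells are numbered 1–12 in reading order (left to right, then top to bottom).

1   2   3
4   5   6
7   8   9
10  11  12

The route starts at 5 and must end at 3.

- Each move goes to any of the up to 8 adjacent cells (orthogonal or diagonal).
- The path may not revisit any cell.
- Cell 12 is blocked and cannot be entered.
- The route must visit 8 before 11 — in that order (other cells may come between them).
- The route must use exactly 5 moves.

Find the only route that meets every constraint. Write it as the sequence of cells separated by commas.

5, 8, 11, 9, 6, 3

The waypoints must appear in the order 8, 11, with no cell reused.
Route from 5: down 2 to 11, up-right 1 to 9, up 2 to 3 — 5 moves in all.
Check: order respected (8 at step 1, 11 at step 2); 5 moves as required.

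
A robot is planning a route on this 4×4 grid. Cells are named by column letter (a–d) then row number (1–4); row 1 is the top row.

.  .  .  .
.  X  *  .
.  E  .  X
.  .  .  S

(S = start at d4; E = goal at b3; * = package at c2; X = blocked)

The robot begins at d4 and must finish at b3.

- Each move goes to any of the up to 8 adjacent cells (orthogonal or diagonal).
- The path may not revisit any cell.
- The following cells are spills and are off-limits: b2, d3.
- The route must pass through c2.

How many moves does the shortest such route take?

Any route passes through c2 somewhere between d4 and b3. Summing Chebyshev distances along the two legs (d4 → c2 → b3) gives a lower bound of 2 + 1 = 3 moves.
A route of 3 moves achieves this: d4 → c3 → c2 → b3.
Since 3 matches the lower bound, it is optimal.

3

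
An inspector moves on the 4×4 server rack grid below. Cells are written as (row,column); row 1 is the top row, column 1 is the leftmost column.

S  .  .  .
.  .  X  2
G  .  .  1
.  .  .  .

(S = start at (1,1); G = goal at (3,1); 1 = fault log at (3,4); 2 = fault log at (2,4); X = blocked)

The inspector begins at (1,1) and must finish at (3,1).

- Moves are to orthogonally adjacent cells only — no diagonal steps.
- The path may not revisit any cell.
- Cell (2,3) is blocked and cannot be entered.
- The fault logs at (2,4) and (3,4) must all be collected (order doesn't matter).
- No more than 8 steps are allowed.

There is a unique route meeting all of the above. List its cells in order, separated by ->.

(1,1) -> (1,2) -> (1,3) -> (1,4) -> (2,4) -> (3,4) -> (3,3) -> (3,2) -> (3,1)

The 8-move cap with required stops at (2,4), (3,4) leaves no slack for detours.
Route from (1,1): 3× right (reaching (1,4)), 2× down (reaching (3,4)), 3× left (reaching (3,1)) — 8 moves in all.
Check: all required cells visited; 8 ≤ 8 moves.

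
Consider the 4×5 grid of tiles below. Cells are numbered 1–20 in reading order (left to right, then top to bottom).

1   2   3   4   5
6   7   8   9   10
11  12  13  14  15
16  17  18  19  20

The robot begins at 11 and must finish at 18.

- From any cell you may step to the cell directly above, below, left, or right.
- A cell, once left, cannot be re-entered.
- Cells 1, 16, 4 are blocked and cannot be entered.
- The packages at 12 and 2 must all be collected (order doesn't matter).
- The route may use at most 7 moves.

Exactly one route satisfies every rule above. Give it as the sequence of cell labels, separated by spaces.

11 12 7 2 3 8 13 18

The budget equals the shortest possible length, so every move has to be on a shortest route through the required cells.
Route from 11: right 1 to 12, up 2 to 2, right 1 to 3, down 3 to 18 — 7 moves in all.
Check: all required cells visited; 7 ≤ 7 moves.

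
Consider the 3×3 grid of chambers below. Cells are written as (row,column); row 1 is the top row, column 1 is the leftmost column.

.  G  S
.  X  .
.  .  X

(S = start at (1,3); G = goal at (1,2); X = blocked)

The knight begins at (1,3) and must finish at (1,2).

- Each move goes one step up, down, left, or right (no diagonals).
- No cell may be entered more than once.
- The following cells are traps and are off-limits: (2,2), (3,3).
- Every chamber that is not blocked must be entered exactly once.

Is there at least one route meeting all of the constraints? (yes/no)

no

Cell (2,3) has only one open neighbour but is neither the start nor the goal, so a Hamiltonian route would have to both enter and leave it through the same neighbour — impossible without revisiting.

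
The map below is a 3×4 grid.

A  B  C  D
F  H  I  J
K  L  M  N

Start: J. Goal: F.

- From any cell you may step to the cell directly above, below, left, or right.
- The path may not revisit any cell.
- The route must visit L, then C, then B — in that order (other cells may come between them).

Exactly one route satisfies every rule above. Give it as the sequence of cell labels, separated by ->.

J -> N -> M -> L -> H -> I -> C -> B -> A -> F

The waypoints must appear in the order L, C, B, with no cell reused.
Route from J: down to N, 2× left (reaching L), up to H, right to I, up to C, 2× left (reaching A), down to F — 9 moves in all.
Check: order respected (L at step 3, C at step 6, B at step 7).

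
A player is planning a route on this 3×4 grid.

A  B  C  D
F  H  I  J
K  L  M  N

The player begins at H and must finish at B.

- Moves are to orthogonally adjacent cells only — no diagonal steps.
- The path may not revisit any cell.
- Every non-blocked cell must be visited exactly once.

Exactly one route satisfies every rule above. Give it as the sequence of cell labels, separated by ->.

H -> I -> C -> D -> J -> N -> M -> L -> K -> F -> A -> B

Need to visit all 12 open cells exactly once, starting at H and ending at B.
Route from H: right 1 to I, up 1 to C, right 1 to D, down 2 to N, left 3 to K, up 2 to A, right 1 to B — 11 moves in all.
Check: all 12 open cells covered.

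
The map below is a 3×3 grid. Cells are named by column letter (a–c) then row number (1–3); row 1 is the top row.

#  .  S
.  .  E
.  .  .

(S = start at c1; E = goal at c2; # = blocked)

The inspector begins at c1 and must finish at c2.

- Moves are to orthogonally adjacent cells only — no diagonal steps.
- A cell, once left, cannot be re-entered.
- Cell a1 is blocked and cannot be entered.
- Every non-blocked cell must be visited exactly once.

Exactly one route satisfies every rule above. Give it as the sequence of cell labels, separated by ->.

c1 -> b1 -> b2 -> a2 -> a3 -> b3 -> c3 -> c2

Need to visit all 8 open cells exactly once, starting at c1 and ending at c2.
Route from c1: left 1 to b1, down 1 to b2, left 1 to a2, down 1 to a3, right 2 to c3, up 1 to c2 — 7 moves in all.
Check: all 8 open cells covered.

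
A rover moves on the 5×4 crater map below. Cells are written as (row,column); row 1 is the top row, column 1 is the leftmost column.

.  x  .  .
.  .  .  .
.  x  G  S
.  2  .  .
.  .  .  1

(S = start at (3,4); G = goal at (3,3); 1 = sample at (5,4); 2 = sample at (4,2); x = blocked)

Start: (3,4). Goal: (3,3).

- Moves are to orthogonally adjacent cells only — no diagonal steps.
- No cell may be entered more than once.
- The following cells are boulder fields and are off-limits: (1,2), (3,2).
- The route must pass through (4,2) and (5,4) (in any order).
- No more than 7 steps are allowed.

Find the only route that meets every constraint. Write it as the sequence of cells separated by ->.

The budget equals the shortest possible length, so every move has to be on a shortest route through the required cells.
Route from (3,4): down 2 to (5,4), left 2 to (5,2), up 1 to (4,2), right 1 to (4,3), up 1 to (3,3) — 7 moves in all.
Check: all required cells visited; 7 ≤ 7 moves.

(3,4) -> (4,4) -> (5,4) -> (5,3) -> (5,2) -> (4,2) -> (4,3) -> (3,3)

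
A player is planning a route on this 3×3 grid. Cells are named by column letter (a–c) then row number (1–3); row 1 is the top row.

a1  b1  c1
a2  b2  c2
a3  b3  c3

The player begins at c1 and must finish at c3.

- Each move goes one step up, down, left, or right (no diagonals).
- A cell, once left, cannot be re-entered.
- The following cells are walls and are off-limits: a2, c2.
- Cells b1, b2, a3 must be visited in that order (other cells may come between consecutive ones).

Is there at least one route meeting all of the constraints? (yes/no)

a3 must be visited but has only one open neighbour (b3), and it is neither the start nor the goal — the route would have to enter and leave through b3, re-entering it.

no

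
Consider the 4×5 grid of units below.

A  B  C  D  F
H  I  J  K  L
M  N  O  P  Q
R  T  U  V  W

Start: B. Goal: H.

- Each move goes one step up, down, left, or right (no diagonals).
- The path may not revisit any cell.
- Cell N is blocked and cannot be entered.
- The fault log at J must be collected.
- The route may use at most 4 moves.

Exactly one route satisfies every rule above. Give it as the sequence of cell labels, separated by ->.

Any route must reach J and still end at H within 4 moves, so the order of the required stops is forced.
Route from B: right to C, down to J, 2× left (reaching H) — 4 moves in all.
Check: all required cells visited; 4 ≤ 4 moves.

B -> C -> J -> I -> H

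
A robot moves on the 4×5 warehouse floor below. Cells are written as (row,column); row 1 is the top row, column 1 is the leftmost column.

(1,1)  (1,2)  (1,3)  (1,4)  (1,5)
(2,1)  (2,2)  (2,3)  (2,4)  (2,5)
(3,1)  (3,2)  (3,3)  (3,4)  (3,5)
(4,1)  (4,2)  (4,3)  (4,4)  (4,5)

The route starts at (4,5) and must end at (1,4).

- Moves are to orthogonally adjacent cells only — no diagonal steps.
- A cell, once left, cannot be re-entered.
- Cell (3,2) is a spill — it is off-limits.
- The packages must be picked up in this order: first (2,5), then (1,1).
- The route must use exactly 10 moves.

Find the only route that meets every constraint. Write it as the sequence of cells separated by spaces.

(4,5) (3,5) (2,5) (2,4) (2,3) (2,2) (2,1) (1,1) (1,2) (1,3) (1,4)

The waypoints must appear in the order (2,5), (1,1), with no cell reused.
Route from (4,5): 2× up (reaching (2,5)), 4× left (reaching (2,1)), up to (1,1), 3× right (reaching (1,4)) — 10 moves in all.
Check: order respected ((2,5) at step 2, (1,1) at step 7); 10 moves as required.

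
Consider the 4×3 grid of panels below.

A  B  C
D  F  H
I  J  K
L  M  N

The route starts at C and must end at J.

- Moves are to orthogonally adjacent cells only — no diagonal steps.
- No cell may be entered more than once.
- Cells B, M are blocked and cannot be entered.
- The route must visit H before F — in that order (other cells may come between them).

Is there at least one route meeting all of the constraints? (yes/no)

One route that works: C → H → F → J.

yes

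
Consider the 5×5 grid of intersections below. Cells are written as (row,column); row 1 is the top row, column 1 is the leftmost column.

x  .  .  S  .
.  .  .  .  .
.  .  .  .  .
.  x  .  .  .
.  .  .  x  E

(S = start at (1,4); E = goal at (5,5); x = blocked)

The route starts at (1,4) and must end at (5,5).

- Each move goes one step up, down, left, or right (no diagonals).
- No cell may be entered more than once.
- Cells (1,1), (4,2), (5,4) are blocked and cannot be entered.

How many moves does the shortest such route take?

The Manhattan distance from (1,4) to (5,5) is |1−5| + |4−5| = 5, so at least 5 moves are needed.
A route of 5 moves achieves this: (1,4) → (2,4) → (3,4) → (4,4) → (4,5) → (5,5).
Since 5 matches the lower bound, it is optimal.

5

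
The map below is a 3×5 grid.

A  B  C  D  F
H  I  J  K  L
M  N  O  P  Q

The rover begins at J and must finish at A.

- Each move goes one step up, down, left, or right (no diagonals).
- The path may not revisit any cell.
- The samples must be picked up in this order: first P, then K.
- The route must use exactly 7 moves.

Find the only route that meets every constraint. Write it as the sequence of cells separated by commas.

The waypoints must appear in the order P, K, with no cell reused.
Route from J: down to O, right to P, 2× up (reaching D), 3× left (reaching A) — 7 moves in all.
Check: order respected (P at step 2, K at step 3); 7 moves as required.

J, O, P, K, D, C, B, A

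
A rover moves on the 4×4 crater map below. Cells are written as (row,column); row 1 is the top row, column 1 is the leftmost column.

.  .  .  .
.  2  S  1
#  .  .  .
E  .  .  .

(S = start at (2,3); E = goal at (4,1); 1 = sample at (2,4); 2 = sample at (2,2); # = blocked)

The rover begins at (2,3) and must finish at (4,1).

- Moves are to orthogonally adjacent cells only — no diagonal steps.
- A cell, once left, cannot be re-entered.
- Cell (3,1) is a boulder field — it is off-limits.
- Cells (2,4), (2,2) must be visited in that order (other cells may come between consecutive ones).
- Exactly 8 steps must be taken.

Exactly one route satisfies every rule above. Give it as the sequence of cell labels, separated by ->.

(2,3) -> (2,4) -> (1,4) -> (1,3) -> (1,2) -> (2,2) -> (3,2) -> (4,2) -> (4,1)

The waypoints must appear in the order (2,4), (2,2), with no cell reused.
Route from (2,3): right 1 to (2,4), up 1 to (1,4), left 2 to (1,2), down 3 to (4,2), left 1 to (4,1) — 8 moves in all.
Check: order respected (1 at step 1, 2 at step 5); 8 moves as required.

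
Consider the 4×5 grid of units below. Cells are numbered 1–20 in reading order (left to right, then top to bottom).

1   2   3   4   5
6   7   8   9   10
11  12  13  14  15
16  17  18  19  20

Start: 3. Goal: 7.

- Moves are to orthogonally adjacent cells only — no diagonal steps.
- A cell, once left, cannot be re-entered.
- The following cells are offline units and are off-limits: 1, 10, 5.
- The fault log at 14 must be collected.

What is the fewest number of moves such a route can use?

Any route passes through 14 somewhere between 3 and 7. Summing Manhattan distances along the two legs (3 → 14 → 7) gives a lower bound of 3 + 3 = 6 moves.
A route of 6 moves achieves this: 3 → 8 → 9 → 14 → 13 → 12 → 7.
Since 6 matches the lower bound, it is optimal.

6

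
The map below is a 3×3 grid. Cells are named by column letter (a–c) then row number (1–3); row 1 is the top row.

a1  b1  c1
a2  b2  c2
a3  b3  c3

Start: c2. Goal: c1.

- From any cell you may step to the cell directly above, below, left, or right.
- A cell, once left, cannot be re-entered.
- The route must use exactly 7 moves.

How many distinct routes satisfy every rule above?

Need simple routes of exactly 7 moves from c2 to c1 (Manhattan distance 1, so 3 moves are spent on a detour and 3 undoing it).
Enumerating: c2 c3 b3 b2 a2 a1 b1 c1 | c2 c3 b3 a3 a2 a1 b1 c1 | c2 c3 b3 a3 a2 b2 b1 c1 | c2 b2 b3 a3 a2 a1 b1 c1.
That gives 4 routes.

4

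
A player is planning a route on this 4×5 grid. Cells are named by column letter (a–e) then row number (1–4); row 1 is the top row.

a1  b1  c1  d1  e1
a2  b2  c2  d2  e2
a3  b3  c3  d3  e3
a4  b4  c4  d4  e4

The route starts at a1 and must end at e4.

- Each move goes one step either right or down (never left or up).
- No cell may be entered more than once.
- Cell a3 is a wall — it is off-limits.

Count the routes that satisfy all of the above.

30

A right/down-only route from a1 to e4 makes exactly 3 down-moves and 4 right-moves in some order.
With no other constraints that would be C(7,3) = 35 routes.
Subtract routes through each blocked cell (inclusion–exclusion for overlaps): − through a3: 5 → 30.
That gives 30 routes.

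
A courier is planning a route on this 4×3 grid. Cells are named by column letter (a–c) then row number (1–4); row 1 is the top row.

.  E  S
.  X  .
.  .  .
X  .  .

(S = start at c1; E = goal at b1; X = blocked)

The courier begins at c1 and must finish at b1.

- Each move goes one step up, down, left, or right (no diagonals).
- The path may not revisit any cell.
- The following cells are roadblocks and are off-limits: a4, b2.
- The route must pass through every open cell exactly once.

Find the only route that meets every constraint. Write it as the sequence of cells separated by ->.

Need to visit all 10 open cells exactly once, starting at c1 and ending at b1.
Route from c1: 3× down (reaching c4), left to b4, up to b3, left to a3, 2× up (reaching a1), right to b1 — 9 moves in all.
Check: all 10 open cells covered.

c1 -> c2 -> c3 -> c4 -> b4 -> b3 -> a3 -> a2 -> a1 -> b1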